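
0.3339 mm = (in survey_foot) 0.001095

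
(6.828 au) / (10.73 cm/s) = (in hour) 2.644e+09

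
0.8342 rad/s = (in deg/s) 47.8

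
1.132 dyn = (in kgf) 1.154e-06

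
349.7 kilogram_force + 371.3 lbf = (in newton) 5081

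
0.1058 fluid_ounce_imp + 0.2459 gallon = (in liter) 0.9338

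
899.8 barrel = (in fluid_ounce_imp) 5.035e+06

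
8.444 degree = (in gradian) 9.382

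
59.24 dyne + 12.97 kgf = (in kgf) 12.97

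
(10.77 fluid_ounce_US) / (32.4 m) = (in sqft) 0.0001058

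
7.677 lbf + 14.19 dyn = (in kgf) 3.482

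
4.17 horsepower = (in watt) 3110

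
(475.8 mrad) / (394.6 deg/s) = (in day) 7.996e-07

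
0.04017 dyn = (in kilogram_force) 4.096e-08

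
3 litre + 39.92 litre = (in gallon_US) 11.34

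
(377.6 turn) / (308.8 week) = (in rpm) 0.0001213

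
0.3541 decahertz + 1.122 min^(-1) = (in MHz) 3.56e-06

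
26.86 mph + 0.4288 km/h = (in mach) 0.03561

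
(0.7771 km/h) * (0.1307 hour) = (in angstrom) 1.016e+12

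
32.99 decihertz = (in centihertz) 329.9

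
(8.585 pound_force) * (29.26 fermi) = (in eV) 6.974e+06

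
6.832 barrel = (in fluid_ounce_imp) 3.823e+04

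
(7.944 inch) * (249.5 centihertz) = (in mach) 0.001479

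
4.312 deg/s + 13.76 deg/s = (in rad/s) 0.3154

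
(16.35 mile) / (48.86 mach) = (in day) 1.831e-05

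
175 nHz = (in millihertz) 0.000175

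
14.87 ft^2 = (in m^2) 1.381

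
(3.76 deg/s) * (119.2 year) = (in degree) 1.413e+10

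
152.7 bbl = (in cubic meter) 24.28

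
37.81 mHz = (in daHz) 0.003781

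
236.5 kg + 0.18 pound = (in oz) 8345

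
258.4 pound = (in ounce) 4134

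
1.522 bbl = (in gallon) 63.92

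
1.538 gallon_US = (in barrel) 0.03662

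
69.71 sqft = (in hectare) 0.0006476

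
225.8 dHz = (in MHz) 2.258e-05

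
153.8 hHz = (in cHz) 1.538e+06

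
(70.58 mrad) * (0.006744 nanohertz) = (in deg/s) 2.727e-11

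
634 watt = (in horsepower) 0.8502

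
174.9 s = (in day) 0.002024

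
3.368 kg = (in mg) 3.368e+06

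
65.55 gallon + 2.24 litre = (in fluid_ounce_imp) 8812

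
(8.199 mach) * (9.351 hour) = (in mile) 5.84e+04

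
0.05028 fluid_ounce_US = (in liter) 0.001487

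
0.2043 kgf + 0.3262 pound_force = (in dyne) 3.455e+05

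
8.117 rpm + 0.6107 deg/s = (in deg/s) 49.31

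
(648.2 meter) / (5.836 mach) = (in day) 3.775e-06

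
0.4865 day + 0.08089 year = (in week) 4.287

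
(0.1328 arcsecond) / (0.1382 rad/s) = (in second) 4.659e-06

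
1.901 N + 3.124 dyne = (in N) 1.901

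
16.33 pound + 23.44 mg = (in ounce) 261.3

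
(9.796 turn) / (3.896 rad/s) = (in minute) 0.2633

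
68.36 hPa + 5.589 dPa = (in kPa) 6.837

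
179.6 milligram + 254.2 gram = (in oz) 8.973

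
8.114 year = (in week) 423.1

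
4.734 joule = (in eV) 2.955e+19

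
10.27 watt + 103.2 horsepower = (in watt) 7.697e+04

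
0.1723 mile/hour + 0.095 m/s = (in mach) 0.0005052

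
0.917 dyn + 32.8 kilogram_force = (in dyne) 3.217e+07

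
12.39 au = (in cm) 1.854e+14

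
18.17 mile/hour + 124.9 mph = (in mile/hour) 143.1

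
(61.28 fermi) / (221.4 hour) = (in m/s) 7.688e-20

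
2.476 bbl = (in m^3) 0.3937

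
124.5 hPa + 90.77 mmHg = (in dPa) 2.455e+05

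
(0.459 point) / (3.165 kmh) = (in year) 5.84e-12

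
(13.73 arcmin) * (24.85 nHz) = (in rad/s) 9.925e-11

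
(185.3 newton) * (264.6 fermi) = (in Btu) 4.647e-14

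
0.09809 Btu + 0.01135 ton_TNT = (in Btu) 4.501e+04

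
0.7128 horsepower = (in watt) 531.5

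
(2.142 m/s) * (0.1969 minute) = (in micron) 2.531e+07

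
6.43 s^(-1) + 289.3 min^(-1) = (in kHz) 0.01125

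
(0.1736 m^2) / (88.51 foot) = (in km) 6.435e-06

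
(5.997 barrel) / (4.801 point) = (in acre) 0.1391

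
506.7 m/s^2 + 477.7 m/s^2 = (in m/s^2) 984.4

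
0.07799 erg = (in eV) 4.868e+10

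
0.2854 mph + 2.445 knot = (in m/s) 1.385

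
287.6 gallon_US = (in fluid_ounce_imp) 3.832e+04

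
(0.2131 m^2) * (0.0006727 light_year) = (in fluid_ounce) 4.586e+16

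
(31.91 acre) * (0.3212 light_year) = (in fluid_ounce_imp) 1.381e+25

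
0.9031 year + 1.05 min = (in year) 0.9031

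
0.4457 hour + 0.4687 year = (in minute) 2.464e+05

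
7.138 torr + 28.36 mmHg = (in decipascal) 4.733e+04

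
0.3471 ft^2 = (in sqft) 0.3471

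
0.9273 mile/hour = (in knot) 0.8058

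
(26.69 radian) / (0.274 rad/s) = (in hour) 0.02706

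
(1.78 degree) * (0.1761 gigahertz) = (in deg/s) 3.135e+08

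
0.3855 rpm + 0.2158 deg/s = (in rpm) 0.4215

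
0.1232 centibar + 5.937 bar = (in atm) 5.861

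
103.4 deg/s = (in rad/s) 1.805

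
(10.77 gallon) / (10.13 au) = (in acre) 6.648e-18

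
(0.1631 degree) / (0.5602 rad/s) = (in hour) 1.412e-06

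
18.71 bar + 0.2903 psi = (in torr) 1.405e+04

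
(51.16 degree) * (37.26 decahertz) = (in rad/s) 332.7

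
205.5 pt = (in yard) 0.07928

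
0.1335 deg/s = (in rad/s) 0.00233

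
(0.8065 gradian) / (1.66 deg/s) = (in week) 7.23e-07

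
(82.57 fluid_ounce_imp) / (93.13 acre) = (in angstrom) 62.25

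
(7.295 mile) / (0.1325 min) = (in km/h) 5316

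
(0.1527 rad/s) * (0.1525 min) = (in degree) 80.05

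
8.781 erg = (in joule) 8.781e-07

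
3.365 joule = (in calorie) 0.8043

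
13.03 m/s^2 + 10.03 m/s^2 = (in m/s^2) 23.06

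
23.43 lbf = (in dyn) 1.042e+07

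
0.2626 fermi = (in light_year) 2.776e-32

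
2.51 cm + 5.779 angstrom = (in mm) 25.1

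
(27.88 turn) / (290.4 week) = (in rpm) 9.524e-06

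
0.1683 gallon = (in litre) 0.6371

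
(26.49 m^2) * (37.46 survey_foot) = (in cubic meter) 302.5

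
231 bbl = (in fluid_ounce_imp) 1.293e+06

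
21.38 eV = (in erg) 3.425e-11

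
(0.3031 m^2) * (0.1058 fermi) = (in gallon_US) 8.471e-15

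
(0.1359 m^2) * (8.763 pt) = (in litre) 0.4201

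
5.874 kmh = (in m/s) 1.632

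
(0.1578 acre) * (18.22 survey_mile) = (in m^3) 1.873e+07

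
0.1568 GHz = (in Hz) 1.568e+08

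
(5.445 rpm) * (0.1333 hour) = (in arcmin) 9.407e+05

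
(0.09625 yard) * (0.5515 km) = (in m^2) 48.54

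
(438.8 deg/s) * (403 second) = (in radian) 3086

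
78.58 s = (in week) 0.0001299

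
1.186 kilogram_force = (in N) 11.63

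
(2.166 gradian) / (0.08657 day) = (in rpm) 4.344e-05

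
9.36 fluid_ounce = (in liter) 0.2768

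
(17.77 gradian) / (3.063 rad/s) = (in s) 0.09113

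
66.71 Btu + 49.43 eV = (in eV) 4.393e+23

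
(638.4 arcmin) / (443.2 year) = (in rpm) 1.269e-10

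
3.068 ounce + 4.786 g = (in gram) 91.76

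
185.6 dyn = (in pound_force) 0.0004172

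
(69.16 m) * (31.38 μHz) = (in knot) 0.004219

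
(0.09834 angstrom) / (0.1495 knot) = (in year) 4.055e-18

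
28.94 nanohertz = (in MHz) 2.894e-14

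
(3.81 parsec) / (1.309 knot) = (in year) 5.536e+09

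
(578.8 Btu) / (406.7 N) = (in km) 1.502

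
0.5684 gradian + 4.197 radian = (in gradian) 267.8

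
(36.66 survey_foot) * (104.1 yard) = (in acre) 0.2628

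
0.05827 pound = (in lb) 0.05827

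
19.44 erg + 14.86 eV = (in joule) 1.944e-06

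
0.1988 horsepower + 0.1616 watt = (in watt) 148.4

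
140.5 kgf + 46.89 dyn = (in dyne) 1.378e+08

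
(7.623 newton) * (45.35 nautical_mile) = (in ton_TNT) 0.000153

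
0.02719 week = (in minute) 274.1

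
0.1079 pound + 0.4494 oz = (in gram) 61.68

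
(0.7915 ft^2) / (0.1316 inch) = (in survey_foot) 72.17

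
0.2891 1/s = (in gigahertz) 2.891e-10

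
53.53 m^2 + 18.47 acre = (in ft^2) 8.051e+05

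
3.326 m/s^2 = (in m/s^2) 3.326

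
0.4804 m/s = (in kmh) 1.729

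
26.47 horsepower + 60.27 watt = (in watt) 1.98e+04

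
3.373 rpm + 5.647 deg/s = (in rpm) 4.314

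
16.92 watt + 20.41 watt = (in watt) 37.33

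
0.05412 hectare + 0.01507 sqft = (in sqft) 5825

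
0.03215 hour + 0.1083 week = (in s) 6.562e+04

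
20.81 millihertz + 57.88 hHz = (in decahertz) 578.8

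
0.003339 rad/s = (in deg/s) 0.1913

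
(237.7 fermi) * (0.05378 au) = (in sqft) 0.02058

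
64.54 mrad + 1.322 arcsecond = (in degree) 3.698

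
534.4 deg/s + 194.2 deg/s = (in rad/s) 12.72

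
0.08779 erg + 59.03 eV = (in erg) 0.08779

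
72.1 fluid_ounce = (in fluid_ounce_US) 72.1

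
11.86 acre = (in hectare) 4.8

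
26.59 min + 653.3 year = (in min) 3.434e+08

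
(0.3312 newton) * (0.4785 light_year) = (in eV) 9.358e+33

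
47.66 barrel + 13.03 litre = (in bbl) 47.74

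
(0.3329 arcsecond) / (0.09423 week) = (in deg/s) 1.623e-09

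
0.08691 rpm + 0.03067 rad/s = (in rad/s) 0.03977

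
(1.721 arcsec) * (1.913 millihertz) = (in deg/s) 9.145e-07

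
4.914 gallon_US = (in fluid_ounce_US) 629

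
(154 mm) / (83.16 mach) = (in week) 8.992e-12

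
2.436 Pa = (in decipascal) 24.36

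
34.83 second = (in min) 0.5805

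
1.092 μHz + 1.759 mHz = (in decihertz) 0.0176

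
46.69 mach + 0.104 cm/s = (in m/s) 1.59e+04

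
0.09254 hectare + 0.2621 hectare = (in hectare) 0.3546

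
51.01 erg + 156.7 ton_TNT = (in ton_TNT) 156.7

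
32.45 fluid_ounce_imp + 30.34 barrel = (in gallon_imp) 1061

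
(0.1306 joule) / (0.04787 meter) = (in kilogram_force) 0.2782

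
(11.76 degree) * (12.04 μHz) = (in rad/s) 2.471e-06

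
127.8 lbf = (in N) 568.5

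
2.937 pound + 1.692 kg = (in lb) 6.667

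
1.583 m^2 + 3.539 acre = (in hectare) 1.432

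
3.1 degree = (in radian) 0.05411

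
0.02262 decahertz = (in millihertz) 226.2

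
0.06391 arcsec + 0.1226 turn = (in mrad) 770.3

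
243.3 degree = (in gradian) 270.3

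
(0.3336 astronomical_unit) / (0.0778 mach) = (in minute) 3.14e+07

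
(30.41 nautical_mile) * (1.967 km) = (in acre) 2.737e+04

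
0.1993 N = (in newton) 0.1993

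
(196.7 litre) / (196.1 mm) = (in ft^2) 10.8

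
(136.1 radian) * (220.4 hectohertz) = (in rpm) 2.864e+07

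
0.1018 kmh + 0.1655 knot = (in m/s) 0.1134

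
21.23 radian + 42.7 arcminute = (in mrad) 2.124e+04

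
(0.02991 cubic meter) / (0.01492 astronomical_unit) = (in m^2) 1.34e-11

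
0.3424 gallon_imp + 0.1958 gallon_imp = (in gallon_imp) 0.5382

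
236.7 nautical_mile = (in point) 1.243e+09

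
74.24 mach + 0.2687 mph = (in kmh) 9.1e+04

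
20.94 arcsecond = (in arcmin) 0.349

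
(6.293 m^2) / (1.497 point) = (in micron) 1.192e+10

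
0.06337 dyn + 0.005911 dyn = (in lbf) 1.557e-07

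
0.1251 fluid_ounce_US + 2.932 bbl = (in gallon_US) 123.1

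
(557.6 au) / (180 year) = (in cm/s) 1.469e+06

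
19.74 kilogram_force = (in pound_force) 43.52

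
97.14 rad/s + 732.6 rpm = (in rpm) 1660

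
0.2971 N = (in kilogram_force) 0.0303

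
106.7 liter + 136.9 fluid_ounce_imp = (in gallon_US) 29.21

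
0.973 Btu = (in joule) 1027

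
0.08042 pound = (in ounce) 1.287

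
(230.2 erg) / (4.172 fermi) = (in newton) 5.518e+09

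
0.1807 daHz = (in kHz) 0.001807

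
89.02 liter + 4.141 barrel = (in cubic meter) 0.7474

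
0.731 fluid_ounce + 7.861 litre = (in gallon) 2.082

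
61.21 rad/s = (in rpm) 584.5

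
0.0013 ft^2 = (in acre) 2.984e-08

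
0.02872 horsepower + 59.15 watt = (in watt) 80.57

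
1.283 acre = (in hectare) 0.5192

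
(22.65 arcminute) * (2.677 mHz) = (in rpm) 0.0001684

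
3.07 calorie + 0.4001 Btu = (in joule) 435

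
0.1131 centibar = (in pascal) 113.1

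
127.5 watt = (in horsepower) 0.171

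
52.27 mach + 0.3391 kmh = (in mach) 52.27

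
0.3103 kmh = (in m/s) 0.08619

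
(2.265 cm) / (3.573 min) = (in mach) 3.103e-07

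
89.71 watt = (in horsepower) 0.1203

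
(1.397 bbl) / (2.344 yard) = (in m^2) 0.1036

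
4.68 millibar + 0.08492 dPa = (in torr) 3.51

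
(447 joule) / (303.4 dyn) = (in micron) 1.473e+11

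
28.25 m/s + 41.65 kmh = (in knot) 77.4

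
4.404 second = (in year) 1.396e-07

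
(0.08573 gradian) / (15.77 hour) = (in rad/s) 2.372e-08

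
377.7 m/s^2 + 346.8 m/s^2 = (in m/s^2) 724.5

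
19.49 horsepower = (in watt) 1.453e+04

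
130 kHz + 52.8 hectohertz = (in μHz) 1.353e+11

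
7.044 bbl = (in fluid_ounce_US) 3.787e+04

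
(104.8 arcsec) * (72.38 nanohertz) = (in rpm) 3.512e-10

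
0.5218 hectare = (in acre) 1.289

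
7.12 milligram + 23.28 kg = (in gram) 2.328e+04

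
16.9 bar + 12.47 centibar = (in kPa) 1702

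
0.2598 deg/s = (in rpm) 0.0433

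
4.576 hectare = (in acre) 11.31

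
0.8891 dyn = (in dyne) 0.8891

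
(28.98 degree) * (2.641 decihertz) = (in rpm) 1.276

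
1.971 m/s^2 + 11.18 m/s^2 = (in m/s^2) 13.15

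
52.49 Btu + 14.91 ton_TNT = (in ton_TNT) 14.91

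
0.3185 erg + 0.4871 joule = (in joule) 0.4871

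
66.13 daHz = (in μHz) 6.613e+08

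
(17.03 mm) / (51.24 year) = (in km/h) 3.794e-11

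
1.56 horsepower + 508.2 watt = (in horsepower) 2.242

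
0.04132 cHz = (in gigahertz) 4.132e-13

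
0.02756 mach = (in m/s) 9.384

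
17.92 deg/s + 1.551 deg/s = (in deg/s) 19.47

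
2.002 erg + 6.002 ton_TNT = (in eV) 1.567e+29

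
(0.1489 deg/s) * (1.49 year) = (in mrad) 1.221e+08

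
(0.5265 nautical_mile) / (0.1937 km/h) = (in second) 1.812e+04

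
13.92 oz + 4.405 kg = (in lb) 10.58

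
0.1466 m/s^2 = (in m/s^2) 0.1466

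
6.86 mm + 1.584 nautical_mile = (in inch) 1.155e+05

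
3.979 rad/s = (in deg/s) 228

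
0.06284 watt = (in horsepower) 8.427e-05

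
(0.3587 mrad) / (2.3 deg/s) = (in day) 1.034e-07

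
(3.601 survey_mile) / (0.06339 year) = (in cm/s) 0.2899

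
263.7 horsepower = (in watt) 1.966e+05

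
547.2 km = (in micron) 5.472e+11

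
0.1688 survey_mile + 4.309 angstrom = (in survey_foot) 891.3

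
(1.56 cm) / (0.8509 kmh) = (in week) 1.091e-07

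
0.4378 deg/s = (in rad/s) 0.007641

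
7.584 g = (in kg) 0.007584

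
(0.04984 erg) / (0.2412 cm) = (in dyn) 0.2066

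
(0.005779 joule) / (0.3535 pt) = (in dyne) 4.634e+06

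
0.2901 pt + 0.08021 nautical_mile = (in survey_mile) 0.0923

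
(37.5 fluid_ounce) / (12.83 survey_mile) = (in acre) 1.327e-11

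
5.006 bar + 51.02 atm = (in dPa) 5.67e+07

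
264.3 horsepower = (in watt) 1.971e+05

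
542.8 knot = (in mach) 0.8201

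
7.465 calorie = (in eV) 1.949e+20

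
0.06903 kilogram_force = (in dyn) 6.77e+04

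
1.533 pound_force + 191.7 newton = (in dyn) 1.985e+07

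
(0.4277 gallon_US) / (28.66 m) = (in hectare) 5.649e-09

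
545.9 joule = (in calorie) 130.5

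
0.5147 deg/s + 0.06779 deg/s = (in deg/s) 0.5825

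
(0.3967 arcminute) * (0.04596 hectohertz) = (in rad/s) 0.0005304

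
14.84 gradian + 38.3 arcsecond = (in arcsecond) 4.812e+04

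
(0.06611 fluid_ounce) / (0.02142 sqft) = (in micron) 982.5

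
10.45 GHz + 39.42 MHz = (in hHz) 1.049e+08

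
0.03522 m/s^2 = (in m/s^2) 0.03522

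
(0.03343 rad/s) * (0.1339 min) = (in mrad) 268.6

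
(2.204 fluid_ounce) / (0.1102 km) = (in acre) 1.462e-10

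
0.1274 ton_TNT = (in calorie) 1.274e+08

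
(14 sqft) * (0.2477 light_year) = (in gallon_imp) 6.705e+17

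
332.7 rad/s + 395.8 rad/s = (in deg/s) 4.174e+04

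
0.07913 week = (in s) 4.786e+04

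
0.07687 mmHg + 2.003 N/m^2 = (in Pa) 12.25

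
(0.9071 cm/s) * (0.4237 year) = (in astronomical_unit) 8.102e-07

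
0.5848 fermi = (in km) 5.848e-19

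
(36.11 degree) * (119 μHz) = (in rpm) 0.0007162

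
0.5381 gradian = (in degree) 0.4843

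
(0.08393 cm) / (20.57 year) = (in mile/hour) 2.894e-12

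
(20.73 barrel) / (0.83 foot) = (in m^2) 13.03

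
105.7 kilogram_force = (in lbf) 233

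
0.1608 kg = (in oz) 5.672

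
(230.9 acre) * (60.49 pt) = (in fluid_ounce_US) 6.743e+08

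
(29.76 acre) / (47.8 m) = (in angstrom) 2.52e+13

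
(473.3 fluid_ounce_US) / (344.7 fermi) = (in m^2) 4.061e+10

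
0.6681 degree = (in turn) 0.001856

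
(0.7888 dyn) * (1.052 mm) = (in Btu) 7.865e-12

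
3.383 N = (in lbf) 0.7605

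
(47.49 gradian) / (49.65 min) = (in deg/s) 0.01435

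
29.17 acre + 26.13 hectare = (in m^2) 3.793e+05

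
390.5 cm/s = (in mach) 0.01147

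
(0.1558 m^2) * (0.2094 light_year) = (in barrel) 1.941e+15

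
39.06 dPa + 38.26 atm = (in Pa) 3.877e+06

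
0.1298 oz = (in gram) 3.68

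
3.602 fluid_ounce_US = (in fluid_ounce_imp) 3.749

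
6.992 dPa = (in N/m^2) 0.6992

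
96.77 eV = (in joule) 1.55e-17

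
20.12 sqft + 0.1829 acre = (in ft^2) 7987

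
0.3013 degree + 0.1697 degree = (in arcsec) 1696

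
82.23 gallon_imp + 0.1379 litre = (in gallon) 98.79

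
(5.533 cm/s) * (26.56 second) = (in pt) 4166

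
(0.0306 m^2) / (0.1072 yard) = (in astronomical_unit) 2.087e-12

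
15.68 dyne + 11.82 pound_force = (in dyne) 5.258e+06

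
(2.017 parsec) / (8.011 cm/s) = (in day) 8.992e+12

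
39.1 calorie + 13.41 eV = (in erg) 1.636e+09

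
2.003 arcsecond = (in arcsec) 2.003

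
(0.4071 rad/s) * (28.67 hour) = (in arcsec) 8.667e+09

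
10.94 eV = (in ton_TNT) 4.189e-28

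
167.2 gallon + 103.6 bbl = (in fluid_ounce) 5.784e+05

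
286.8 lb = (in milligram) 1.301e+08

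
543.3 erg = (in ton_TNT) 1.299e-14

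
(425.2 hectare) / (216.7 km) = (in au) 1.312e-10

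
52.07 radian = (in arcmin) 1.79e+05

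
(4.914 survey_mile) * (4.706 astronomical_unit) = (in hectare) 5.568e+11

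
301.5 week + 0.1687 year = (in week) 310.3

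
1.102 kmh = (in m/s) 0.3061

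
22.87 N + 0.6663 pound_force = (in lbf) 5.808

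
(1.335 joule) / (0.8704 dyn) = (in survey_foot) 5.032e+05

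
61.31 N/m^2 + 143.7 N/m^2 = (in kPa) 0.205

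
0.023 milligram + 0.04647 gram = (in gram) 0.04649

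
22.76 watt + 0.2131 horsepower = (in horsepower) 0.2436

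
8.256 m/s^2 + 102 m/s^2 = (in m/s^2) 110.3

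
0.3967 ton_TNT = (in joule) 1.66e+09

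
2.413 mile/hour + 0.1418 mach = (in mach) 0.145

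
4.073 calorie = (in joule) 17.04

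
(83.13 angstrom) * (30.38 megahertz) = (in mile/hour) 0.5649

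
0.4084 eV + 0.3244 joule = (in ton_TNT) 7.753e-11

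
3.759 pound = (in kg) 1.705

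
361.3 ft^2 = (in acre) 0.008294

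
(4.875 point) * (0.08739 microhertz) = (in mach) 4.414e-13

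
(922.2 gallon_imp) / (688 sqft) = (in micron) 6.559e+04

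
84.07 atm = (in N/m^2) 8.518e+06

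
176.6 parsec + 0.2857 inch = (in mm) 5.449e+21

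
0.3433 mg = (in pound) 7.568e-07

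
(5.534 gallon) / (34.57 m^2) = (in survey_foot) 0.001988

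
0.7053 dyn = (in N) 7.053e-06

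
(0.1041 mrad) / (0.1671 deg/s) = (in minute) 0.0005949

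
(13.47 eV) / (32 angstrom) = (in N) 6.744e-10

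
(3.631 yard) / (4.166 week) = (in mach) 3.87e-09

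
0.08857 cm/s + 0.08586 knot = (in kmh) 0.1622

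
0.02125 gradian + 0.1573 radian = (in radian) 0.1576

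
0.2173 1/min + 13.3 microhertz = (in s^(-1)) 0.003635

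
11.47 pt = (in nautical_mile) 2.185e-06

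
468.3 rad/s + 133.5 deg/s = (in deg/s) 2.697e+04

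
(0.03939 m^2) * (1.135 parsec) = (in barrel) 8.677e+15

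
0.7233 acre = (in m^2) 2927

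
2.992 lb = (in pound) 2.992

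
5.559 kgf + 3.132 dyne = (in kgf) 5.559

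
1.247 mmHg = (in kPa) 0.1663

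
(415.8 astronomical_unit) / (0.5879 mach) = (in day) 3.596e+06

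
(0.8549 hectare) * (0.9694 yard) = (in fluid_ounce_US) 2.562e+08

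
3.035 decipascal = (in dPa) 3.035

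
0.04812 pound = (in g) 21.83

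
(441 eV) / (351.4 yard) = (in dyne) 2.199e-14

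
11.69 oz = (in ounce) 11.69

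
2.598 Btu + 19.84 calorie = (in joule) 2824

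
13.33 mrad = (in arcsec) 2750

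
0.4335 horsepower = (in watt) 323.3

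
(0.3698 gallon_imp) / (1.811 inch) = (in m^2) 0.03655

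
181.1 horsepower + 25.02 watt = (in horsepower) 181.1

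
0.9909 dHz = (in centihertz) 9.909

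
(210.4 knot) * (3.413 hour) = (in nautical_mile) 718.1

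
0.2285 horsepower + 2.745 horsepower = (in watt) 2217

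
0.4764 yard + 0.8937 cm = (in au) 2.972e-12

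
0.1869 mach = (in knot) 123.7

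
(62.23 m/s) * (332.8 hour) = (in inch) 2.935e+09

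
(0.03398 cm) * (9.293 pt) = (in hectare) 1.114e-10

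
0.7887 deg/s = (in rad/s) 0.01377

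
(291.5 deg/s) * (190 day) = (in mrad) 8.352e+10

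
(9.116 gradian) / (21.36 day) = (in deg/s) 4.446e-06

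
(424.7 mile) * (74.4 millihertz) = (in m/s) 5.085e+04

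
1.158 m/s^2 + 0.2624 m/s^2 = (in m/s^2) 1.42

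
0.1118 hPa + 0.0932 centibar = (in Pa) 104.4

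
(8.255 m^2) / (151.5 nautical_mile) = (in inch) 0.001158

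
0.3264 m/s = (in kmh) 1.175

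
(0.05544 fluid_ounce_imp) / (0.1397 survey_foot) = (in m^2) 3.699e-05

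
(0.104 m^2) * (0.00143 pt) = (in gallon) 1.386e-05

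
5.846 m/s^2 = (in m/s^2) 5.846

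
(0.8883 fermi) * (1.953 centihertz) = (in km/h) 6.245e-17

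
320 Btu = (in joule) 3.376e+05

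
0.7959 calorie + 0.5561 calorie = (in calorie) 1.352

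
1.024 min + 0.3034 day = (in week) 0.04344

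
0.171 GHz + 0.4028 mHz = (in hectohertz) 1.71e+06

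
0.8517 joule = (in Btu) 0.0008073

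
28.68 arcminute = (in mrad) 8.343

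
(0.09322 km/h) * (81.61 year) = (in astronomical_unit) 0.0004455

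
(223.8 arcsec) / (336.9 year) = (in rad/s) 1.021e-13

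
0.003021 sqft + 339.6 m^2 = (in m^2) 339.6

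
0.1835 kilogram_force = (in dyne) 1.8e+05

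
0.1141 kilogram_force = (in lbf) 0.2515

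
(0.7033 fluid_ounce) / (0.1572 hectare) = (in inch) 5.209e-07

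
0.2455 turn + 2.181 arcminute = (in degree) 88.42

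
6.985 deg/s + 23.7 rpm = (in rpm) 24.86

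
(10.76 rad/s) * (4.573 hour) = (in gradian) 1.128e+07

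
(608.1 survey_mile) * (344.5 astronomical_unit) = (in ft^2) 5.429e+20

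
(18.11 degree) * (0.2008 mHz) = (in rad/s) 6.347e-05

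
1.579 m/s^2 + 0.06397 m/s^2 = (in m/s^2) 1.643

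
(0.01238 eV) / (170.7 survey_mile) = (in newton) 7.22e-27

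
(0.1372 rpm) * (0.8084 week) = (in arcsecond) 1.449e+09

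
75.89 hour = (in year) 0.008663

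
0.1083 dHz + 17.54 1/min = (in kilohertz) 0.0003032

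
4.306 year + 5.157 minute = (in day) 1572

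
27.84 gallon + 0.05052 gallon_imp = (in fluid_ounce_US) 3571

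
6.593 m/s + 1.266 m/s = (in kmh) 28.29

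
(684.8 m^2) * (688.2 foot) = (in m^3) 1.436e+05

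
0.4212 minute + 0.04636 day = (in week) 0.006665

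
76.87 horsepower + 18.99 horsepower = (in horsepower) 95.86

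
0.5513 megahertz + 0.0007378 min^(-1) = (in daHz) 5.513e+04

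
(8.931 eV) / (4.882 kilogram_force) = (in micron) 2.989e-14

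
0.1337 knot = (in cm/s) 6.878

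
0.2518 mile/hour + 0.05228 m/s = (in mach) 0.0004841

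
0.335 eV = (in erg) 5.367e-13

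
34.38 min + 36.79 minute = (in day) 0.04942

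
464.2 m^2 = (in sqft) 4997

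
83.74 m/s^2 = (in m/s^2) 83.74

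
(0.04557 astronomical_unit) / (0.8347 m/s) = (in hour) 2.269e+06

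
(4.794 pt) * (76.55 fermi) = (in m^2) 1.295e-16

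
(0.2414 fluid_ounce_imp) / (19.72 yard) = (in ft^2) 4.094e-06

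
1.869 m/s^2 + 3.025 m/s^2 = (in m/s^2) 4.894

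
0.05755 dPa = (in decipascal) 0.05755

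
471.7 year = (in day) 1.722e+05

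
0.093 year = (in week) 4.849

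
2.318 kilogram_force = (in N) 22.73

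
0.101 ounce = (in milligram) 2863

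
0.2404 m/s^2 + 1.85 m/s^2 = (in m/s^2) 2.09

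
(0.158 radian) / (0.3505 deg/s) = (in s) 25.83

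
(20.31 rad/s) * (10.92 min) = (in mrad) 1.331e+07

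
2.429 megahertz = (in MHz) 2.429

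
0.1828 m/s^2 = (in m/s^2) 0.1828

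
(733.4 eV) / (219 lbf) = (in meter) 1.206e-19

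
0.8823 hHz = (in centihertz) 8823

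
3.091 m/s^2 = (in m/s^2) 3.091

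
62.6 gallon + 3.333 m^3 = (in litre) 3570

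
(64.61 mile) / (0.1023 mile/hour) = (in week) 3.759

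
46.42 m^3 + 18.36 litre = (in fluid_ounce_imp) 1.634e+06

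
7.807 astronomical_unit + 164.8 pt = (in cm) 1.168e+14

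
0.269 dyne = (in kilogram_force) 2.743e-07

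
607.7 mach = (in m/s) 2.069e+05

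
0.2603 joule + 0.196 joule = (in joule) 0.4563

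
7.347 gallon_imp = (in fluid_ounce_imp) 1176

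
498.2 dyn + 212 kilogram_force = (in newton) 2079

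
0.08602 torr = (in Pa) 11.47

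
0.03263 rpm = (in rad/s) 0.003417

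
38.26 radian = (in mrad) 3.826e+04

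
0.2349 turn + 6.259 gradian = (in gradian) 100.2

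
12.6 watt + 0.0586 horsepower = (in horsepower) 0.0755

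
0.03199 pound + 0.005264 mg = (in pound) 0.03199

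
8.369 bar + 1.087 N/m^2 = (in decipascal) 8.369e+06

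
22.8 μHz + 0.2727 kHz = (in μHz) 2.727e+08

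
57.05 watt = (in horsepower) 0.07651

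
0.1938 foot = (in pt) 167.4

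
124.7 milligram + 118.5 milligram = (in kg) 0.0002432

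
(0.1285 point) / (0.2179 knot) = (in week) 6.686e-10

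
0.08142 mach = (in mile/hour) 62.02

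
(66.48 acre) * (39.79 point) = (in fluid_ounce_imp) 1.329e+08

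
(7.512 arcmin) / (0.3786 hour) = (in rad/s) 1.603e-06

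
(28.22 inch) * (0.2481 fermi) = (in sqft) 1.914e-15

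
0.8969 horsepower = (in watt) 668.8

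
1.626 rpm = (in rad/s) 0.1703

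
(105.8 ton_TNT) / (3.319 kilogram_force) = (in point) 3.855e+13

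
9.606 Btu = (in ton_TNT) 2.422e-06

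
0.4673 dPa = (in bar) 4.673e-07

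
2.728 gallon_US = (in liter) 10.33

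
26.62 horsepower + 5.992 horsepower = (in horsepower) 32.61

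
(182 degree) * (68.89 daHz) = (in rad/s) 2188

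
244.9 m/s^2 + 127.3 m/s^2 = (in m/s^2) 372.2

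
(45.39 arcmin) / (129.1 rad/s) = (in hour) 2.841e-08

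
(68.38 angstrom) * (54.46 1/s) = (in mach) 1.094e-09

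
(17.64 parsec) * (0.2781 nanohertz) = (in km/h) 5.449e+08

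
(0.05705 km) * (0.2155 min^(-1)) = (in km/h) 0.7377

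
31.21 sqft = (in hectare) 0.00029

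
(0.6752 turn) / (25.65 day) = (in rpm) 1.828e-05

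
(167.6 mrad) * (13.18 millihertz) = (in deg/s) 0.1266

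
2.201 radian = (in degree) 126.1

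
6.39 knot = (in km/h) 11.83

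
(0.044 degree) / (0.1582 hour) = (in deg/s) 7.726e-05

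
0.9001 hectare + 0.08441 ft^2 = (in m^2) 9001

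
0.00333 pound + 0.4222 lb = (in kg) 0.193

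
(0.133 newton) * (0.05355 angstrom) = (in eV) 4.445e+06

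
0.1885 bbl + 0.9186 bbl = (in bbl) 1.107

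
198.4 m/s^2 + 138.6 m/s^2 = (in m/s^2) 337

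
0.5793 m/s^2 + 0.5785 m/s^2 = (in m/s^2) 1.158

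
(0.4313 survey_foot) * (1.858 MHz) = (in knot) 4.748e+05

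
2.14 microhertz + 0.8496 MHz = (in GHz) 0.0008496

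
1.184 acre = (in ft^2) 5.158e+04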